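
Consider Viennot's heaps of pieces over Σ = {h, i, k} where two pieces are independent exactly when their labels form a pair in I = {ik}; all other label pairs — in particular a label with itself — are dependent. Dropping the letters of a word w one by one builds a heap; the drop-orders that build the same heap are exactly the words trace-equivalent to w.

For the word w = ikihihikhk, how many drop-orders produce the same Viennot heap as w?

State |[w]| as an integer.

0(i) covers ∅
1(k) covers ∅
2(i) covers 0:i
3(h) covers 1:k, 2:i
4(i) covers 3:h
5(h) covers 4:i
6(i) covers 5:h
7(k) covers 5:h
8(h) covers 6:i, 7:k
9(k) covers 8:h
floor of heap: 0:i, 1:k
completions by unplaced set U, small U first (add the entries for U minus each lowest piece of U):
  |U|=1: {9}:1
  |U|=2: {8,9}:1
  |U|=3: {6,8,9}:1  {7,8,9}:1
  |U|=4: {6,7,8,9}:2
  |U|=5: {5,6,7,8,9}:2
  |U|=6: {4,5,6,7,8,9}:2
  |U|=7: {3,4,5,6,7,8,9}:2
  |U|=8: {1,3,4,5,6,7,8,9}:2  {2,3,4,5,6,7,8,9}:2
  start at 0(i): 4
  start at 1(k): 2
sum over floor = 6

6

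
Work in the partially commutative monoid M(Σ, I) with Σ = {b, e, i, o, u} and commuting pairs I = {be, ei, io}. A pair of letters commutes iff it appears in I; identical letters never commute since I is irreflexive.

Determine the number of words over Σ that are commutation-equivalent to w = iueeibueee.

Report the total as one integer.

#0=i has no predecessor
#1=u depends on [0:i]
#2=e depends on [1:u]
#3=e depends on [2:e]
#4=i depends on [1:u]
#5=b depends on [4:i]
#6=u depends on [3:e, 5:b]
#7=e depends on [6:u]
#8=e depends on [7:e]
#9=e depends on [8:e]
sources: [0:i]
N(rest) = Σ N(rest − s) over sources s of rest; N(one piece) = 1:
  size 1 → [9]=1
  size 2 → [8,9]=1
  size 3 → [7,8,9]=1
  size 4 → [6,7,8,9]=1
  size 5 → [3,6,7,8,9]=1  [5,6,7,8,9]=1
  size 6 → [2,3,6,7,8,9]=1  [3,5,6,7,8,9]=2  [4,5,6,7,8,9]=1
  size 7 → [2,3,5,6,7,8,9]=3  [3,4,5,6,7,8,9]=3
  size 8 → [2,3,4,5,6,7,8,9]=6
  first=0(i) contributes 6

6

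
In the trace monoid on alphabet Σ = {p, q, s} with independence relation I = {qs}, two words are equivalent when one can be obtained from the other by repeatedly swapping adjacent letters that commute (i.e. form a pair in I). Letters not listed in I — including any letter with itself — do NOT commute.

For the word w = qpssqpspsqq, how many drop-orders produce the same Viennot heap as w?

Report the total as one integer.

9

drop 0:q onto floor
drop 1:p onto {0:q}
drop 2:s onto {1:p}
drop 3:s onto {2:s}
drop 4:q onto {1:p}
drop 5:p onto {3:s, 4:q}
drop 6:s onto {5:p}
drop 7:p onto {6:s}
drop 8:s onto {7:p}
drop 9:q onto {7:p}
drop 10:q onto {9:q}
ground layer = {0:q}
drop-orders for the pieces not yet dropped (sum over which currently-grounded one goes next):
  1 to go: {8} 1  {10} 1
  2 to go: {8,10} 2  {9,10} 1
  3 to go: {8,9,10} 3
  4 to go: {7,8,9,10} 3
  5 to go: {6,7,8,9,10} 3
  6 to go: {5,6,7,8,9,10} 3
  7 to go: {3,5,6,7,8,9,10} 3  {4,5,6,7,8,9,10} 3
  8 to go: {2,3,5,6,7,8,9,10} 3  {3,4,5,6,7,8,9,10} 6
  9 to go: {2,3,4,5,6,7,8,9,10} 9
  if 0:q drops first: 9 orders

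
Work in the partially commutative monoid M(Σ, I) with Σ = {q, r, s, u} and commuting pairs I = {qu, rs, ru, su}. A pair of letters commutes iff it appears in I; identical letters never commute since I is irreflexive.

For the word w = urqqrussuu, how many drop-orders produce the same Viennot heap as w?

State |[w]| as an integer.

drop 0:u onto floor
drop 1:r onto floor
drop 2:q onto {1:r}
drop 3:q onto {2:q}
drop 4:r onto {3:q}
drop 5:u onto {0:u}
drop 6:s onto {3:q}
drop 7:s onto {6:s}
drop 8:u onto {5:u}
drop 9:u onto {8:u}
ground layer = {0:u, 1:r}
drop-orders for the pieces not yet dropped (sum over which currently-grounded one goes next):
  1 to go: {4} 1  {7} 1  {9} 1
  2 to go: {4,7} 2  {4,9} 2  {6,7} 1  {7,9} 2  {8,9} 1
  3 to go: {4,6,7} 3  {4,7,9} 6  {4,8,9} 3  {5,8,9} 1  {6,7,9} 3  {7,8,9} 3
  4 to go: {0,5,8,9} 1  {3,4,6,7} 3  {4,5,8,9} 4  {4,6,7,9} 12  {4,7,8,9} 12  {5,7,8,9} 4  {6,7,8,9} 6
  5 to go: {0,4,5,8,9} 5  {0,5,7,8,9} 5  {2,3,4,6,7} 3  {3,4,6,7,9} 15  {4,5,7,8,9} 20  {4,6,7,8,9} 30  {5,6,7,8,9} 10
  6 to go: {0,4,5,7,8,9} 30  {0,5,6,7,8,9} 15  {1,2,3,4,6,7} 3  {2,3,4,6,7,9} 18  {3,4,6,7,8,9} 45  {4,5,6,7,8,9} 60
  7 to go: {0,4,5,6,7,8,9} 105  {1,2,3,4,6,7,9} 21  {2,3,4,6,7,8,9} 63  {3,4,5,6,7,8,9} 105
  8 to go: {0,3,4,5,6,7,8,9} 210  {1,2,3,4,6,7,8,9} 84  {2,3,4,5,6,7,8,9} 168
  if 0:u drops first: 252 orders
  if 1:r drops first: 378 orders
heap linearizations: 630

630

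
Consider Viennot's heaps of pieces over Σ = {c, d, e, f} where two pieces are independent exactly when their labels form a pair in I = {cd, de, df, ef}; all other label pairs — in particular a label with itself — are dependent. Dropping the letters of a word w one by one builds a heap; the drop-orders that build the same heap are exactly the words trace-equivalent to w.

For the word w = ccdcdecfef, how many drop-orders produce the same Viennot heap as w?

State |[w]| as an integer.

#0=c has no predecessor
#1=c depends on [0:c]
#2=d has no predecessor
#3=c depends on [1:c]
#4=d depends on [2:d]
#5=e depends on [3:c]
#6=c depends on [5:e]
#7=f depends on [6:c]
#8=e depends on [6:c]
#9=f depends on [7:f]
sources: [0:c, 2:d]
N(rest) = Σ N(rest − s) over sources s of rest; N(one piece) = 1:
  size 1 → [4]=1  [8]=1  [9]=1
  size 2 → [2,4]=1  [4,8]=2  [4,9]=2  [7,9]=1  [8,9]=2
  size 3 → [2,4,8]=3  [2,4,9]=3  [4,7,9]=3  [4,8,9]=6  [7,8,9]=3
  size 4 → [2,4,7,9]=6  [2,4,8,9]=12  [4,7,8,9]=12  [6,7,8,9]=3
  size 5 → [2,4,7,8,9]=30  [4,6,7,8,9]=15  [5,6,7,8,9]=3
  size 6 → [2,4,6,7,8,9]=45  [3,5,6,7,8,9]=3  [4,5,6,7,8,9]=18
  size 7 → [1,3,5,6,7,8,9]=3  [2,4,5,6,7,8,9]=63  [3,4,5,6,7,8,9]=21
  size 8 → [0,1,3,5,6,7,8,9]=3  [1,3,4,5,6,7,8,9]=24  [2,3,4,5,6,7,8,9]=84
  first=0(c) contributes 108
  first=2(d) contributes 27
|[w]| = 135

135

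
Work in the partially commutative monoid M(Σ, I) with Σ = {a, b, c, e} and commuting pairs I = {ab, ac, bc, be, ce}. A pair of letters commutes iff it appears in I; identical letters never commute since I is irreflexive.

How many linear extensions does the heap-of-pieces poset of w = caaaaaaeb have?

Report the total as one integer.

drop 0:c onto floor
drop 1:a onto floor
drop 2:a onto {1:a}
drop 3:a onto {2:a}
drop 4:a onto {3:a}
drop 5:a onto {4:a}
drop 6:a onto {5:a}
drop 7:e onto {6:a}
drop 8:b onto floor
ground layer = {0:c, 1:a, 8:b}
drop-orders for the pieces not yet dropped (sum over which currently-grounded one goes next):
  1 to go: {0} 1  {7} 1  {8} 1
  2 to go: {0,7} 2  {0,8} 2  {6,7} 1  {7,8} 2
  3 to go: {0,6,7} 3  {0,7,8} 6  {5,6,7} 1  {6,7,8} 3
  4 to go: {0,5,6,7} 4  {0,6,7,8} 12  {4,5,6,7} 1  {5,6,7,8} 4
  5 to go: {0,4,5,6,7} 5  {0,5,6,7,8} 20  {3,4,5,6,7} 1  {4,5,6,7,8} 5
  6 to go: {0,3,4,5,6,7} 6  {0,4,5,6,7,8} 30  {2,3,4,5,6,7} 1  {3,4,5,6,7,8} 6
  7 to go: {0,2,3,4,5,6,7} 7  {0,3,4,5,6,7,8} 42  {1,2,3,4,5,6,7} 1  {2,3,4,5,6,7,8} 7
  if 0:c drops first: 8 orders
  if 1:a drops first: 56 orders
  if 8:b drops first: 8 orders
heap linearizations: 72

72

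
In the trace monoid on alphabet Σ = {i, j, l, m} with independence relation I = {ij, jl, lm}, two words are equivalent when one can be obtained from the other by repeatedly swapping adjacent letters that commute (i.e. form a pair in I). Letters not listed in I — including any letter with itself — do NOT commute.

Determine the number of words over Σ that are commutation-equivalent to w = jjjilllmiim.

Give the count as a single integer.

#0=j has no predecessor
#1=j depends on [0:j]
#2=j depends on [1:j]
#3=i has no predecessor
#4=l depends on [3:i]
#5=l depends on [4:l]
#6=l depends on [5:l]
#7=m depends on [2:j, 3:i]
#8=i depends on [6:l, 7:m]
#9=i depends on [8:i]
#10=m depends on [9:i]
sources: [0:j, 3:i]
N(rest) = Σ N(rest − s) over sources s of rest; N(one piece) = 1:
  size 1 → [10]=1
  size 2 → [9,10]=1
  size 3 → [8,9,10]=1
  size 4 → [6,8,9,10]=1  [7,8,9,10]=1
  size 5 → [2,7,8,9,10]=1  [5,6,8,9,10]=1  [6,7,8,9,10]=2
  size 6 → [1,2,7,8,9,10]=1  [2,6,7,8,9,10]=3  [4,5,6,8,9,10]=1  [5,6,7,8,9,10]=3
  size 7 → [0,1,2,7,8,9,10]=1  [1,2,6,7,8,9,10]=4  [2,5,6,7,8,9,10]=6  [4,5,6,7,8,9,10]=4
  size 8 → [0,1,2,6,7,8,9,10]=5  [1,2,5,6,7,8,9,10]=10  [2,4,5,6,7,8,9,10]=10  [3,4,5,6,7,8,9,10]=4
  size 9 → [0,1,2,5,6,7,8,9,10]=15  [1,2,4,5,6,7,8,9,10]=20  [2,3,4,5,6,7,8,9,10]=14
  first=0(j) contributes 34
  first=3(i) contributes 35
|[w]| = 69

69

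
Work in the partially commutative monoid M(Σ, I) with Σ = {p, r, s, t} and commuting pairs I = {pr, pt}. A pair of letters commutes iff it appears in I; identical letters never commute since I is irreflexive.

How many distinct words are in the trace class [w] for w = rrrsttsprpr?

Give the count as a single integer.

#0=r has no predecessor
#1=r depends on [0:r]
#2=r depends on [1:r]
#3=s depends on [2:r]
#4=t depends on [3:s]
#5=t depends on [4:t]
#6=s depends on [5:t]
#7=p depends on [6:s]
#8=r depends on [6:s]
#9=p depends on [7:p]
#10=r depends on [8:r]
sources: [0:r]
N(rest) = Σ N(rest − s) over sources s of rest; N(one piece) = 1:
  size 1 → [9]=1  [10]=1
  size 2 → [7,9]=1  [8,10]=1  [9,10]=2
  size 3 → [7,9,10]=3  [8,9,10]=3
  size 4 → [7,8,9,10]=6
  size 5 → [6,7,8,9,10]=6
  size 6 → [5,6,7,8,9,10]=6
  size 7 → [4,5,6,7,8,9,10]=6
  size 8 → [3,4,5,6,7,8,9,10]=6
  size 9 → [2,3,4,5,6,7,8,9,10]=6
  first=0(r) contributes 6

6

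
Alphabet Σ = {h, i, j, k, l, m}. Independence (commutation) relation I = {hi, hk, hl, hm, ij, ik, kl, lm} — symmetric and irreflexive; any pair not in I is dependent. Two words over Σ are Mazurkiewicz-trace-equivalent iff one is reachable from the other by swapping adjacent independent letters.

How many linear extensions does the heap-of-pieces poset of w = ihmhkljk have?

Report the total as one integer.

0(i) covers ∅
1(h) covers ∅
2(m) covers 0:i
3(h) covers 1:h
4(k) covers 2:m
5(l) covers 0:i
6(j) covers 3:h, 4:k, 5:l
7(k) covers 6:j
floor of heap: 0:i, 1:h
completions by unplaced set U, small U first (add the entries for U minus each lowest piece of U):
  |U|=1: {7}:1
  |U|=2: {6,7}:1
  |U|=3: {3,6,7}:1  {4,6,7}:1  {5,6,7}:1
  |U|=4: {1,3,6,7}:1  {2,4,6,7}:1  {3,4,6,7}:2  {3,5,6,7}:2  {4,5,6,7}:2
  |U|=5: {1,3,4,6,7}:3  {1,3,5,6,7}:3  {2,3,4,6,7}:3  {2,4,5,6,7}:3  {3,4,5,6,7}:6
  |U|=6: {0,2,4,5,6,7}:3  {1,2,3,4,6,7}:6  {1,3,4,5,6,7}:12  {2,3,4,5,6,7}:12
  start at 0(i): 30
  start at 1(h): 15
sum over floor = 45

45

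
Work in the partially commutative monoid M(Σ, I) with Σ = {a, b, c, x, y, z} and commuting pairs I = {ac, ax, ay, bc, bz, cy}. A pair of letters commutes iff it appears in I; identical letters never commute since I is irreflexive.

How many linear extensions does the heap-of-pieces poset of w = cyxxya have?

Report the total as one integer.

12

0(c) covers ∅
1(y) covers ∅
2(x) covers 0:c, 1:y
3(x) covers 2:x
4(y) covers 3:x
5(a) covers ∅
floor of heap: 0:c, 1:y, 5:a
completions by unplaced set U, small U first (add the entries for U minus each lowest piece of U):
  |U|=1: {4}:1  {5}:1
  |U|=2: {3,4}:1  {4,5}:2
  |U|=3: {2,3,4}:1  {3,4,5}:3
  |U|=4: {0,2,3,4}:1  {1,2,3,4}:1  {2,3,4,5}:4
  start at 0(c): 5
  start at 1(y): 5
  start at 5(a): 2
sum over floor = 12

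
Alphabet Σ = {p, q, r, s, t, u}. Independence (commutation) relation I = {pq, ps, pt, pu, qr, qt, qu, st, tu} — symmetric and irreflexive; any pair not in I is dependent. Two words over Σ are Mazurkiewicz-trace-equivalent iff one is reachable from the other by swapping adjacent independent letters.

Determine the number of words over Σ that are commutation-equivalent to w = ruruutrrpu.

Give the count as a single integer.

6

drop 0:r onto floor
drop 1:u onto {0:r}
drop 2:r onto {1:u}
drop 3:u onto {2:r}
drop 4:u onto {3:u}
drop 5:t onto {2:r}
drop 6:r onto {4:u, 5:t}
drop 7:r onto {6:r}
drop 8:p onto {7:r}
drop 9:u onto {7:r}
ground layer = {0:r}
drop-orders for the pieces not yet dropped (sum over which currently-grounded one goes next):
  1 to go: {8} 1  {9} 1
  2 to go: {8,9} 2
  3 to go: {7,8,9} 2
  4 to go: {6,7,8,9} 2
  5 to go: {4,6,7,8,9} 2  {5,6,7,8,9} 2
  6 to go: {3,4,6,7,8,9} 2  {4,5,6,7,8,9} 4
  7 to go: {3,4,5,6,7,8,9} 6
  8 to go: {2,3,4,5,6,7,8,9} 6
  if 0:r drops first: 6 orders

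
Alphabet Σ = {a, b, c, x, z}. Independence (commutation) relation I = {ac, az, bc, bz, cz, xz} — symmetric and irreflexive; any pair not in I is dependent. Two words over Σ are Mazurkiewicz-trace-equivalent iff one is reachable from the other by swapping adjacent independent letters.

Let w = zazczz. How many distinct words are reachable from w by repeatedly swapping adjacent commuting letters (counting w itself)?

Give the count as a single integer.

drop 0:z onto floor
drop 1:a onto floor
drop 2:z onto {0:z}
drop 3:c onto floor
drop 4:z onto {2:z}
drop 5:z onto {4:z}
ground layer = {0:z, 1:a, 3:c}
drop-orders for the pieces not yet dropped (sum over which currently-grounded one goes next):
  1 to go: {1} 1  {3} 1  {5} 1
  2 to go: {1,3} 2  {1,5} 2  {3,5} 2  {4,5} 1
  3 to go: {1,3,5} 6  {1,4,5} 3  {2,4,5} 1  {3,4,5} 3
  4 to go: {0,2,4,5} 1  {1,2,4,5} 4  {1,3,4,5} 12  {2,3,4,5} 4
  if 0:z drops first: 20 orders
  if 1:a drops first: 5 orders
  if 3:c drops first: 5 orders
heap linearizations: 30

30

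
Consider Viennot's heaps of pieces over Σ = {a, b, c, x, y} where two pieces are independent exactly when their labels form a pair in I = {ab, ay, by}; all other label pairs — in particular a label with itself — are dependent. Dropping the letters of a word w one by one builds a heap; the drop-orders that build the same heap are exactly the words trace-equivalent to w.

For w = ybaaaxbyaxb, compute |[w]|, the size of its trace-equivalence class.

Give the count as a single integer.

120

piece 0:y — minimal
piece 1:b — minimal
piece 2:a — minimal
piece 3:a rests on {2:a}
piece 4:a rests on {3:a}
piece 5:x rests on {0:y, 1:b, 4:a}
piece 6:b rests on {5:x}
piece 7:y rests on {5:x}
piece 8:a rests on {5:x}
piece 9:x rests on {6:b, 7:y, 8:a}
piece 10:b rests on {9:x}
minimal pieces: {0:y, 1:b, 2:a}
ways to finish when only these pieces remain (= sum over removing one remaining piece with nothing left below it):
  1 left: {10}→1
  2 left: {9,10}→1
  3 left: {6,9,10}→1  {7,9,10}→1  {8,9,10}→1
  4 left: {6,7,9,10}→2  {6,8,9,10}→2  {7,8,9,10}→2
  5 left: {6,7,8,9,10}→6
  6 left: {5,6,7,8,9,10}→6
  7 left: {0,5,6,7,8,9,10}→6  {1,5,6,7,8,9,10}→6  {4,5,6,7,8,9,10}→6
  8 left: {0,1,5,6,7,8,9,10}→12  {0,4,5,6,7,8,9,10}→12  {1,4,5,6,7,8,9,10}→12  {3,4,5,6,7,8,9,10}→6
  9 left: {0,1,4,5,6,7,8,9,10}→36  {0,3,4,5,6,7,8,9,10}→18  {1,3,4,5,6,7,8,9,10}→18  {2,3,4,5,6,7,8,9,10}→6
  placing 0:y first → 24 extensions
  placing 1:b first → 24 extensions
  placing 2:a first → 72 extensions
total linear extensions = 120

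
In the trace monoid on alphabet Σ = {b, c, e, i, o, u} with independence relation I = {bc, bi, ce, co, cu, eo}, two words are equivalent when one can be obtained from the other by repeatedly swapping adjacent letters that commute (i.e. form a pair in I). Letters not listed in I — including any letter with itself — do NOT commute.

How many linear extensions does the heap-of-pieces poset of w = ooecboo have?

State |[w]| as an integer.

drop 0:o onto floor
drop 1:o onto {0:o}
drop 2:e onto floor
drop 3:c onto floor
drop 4:b onto {1:o, 2:e}
drop 5:o onto {4:b}
drop 6:o onto {5:o}
ground layer = {0:o, 2:e, 3:c}
drop-orders for the pieces not yet dropped (sum over which currently-grounded one goes next):
  1 to go: {3} 1  {6} 1
  2 to go: {3,6} 2  {5,6} 1
  3 to go: {3,5,6} 3  {4,5,6} 1
  4 to go: {1,4,5,6} 1  {2,4,5,6} 1  {3,4,5,6} 4
  5 to go: {0,1,4,5,6} 1  {1,2,4,5,6} 2  {1,3,4,5,6} 5  {2,3,4,5,6} 5
  if 0:o drops first: 12 orders
  if 2:e drops first: 6 orders
  if 3:c drops first: 3 orders
heap linearizations: 21

21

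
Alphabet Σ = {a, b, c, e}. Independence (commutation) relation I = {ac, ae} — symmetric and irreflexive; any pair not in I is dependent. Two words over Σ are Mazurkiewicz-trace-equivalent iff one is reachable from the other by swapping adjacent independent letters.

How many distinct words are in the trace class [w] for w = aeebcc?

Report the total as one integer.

3

#0=a has no predecessor
#1=e has no predecessor
#2=e depends on [1:e]
#3=b depends on [0:a, 2:e]
#4=c depends on [3:b]
#5=c depends on [4:c]
sources: [0:a, 1:e]
N(rest) = Σ N(rest − s) over sources s of rest; N(one piece) = 1:
  size 1 → [5]=1
  size 2 → [4,5]=1
  size 3 → [3,4,5]=1
  size 4 → [0,3,4,5]=1  [2,3,4,5]=1
  first=0(a) contributes 1
  first=1(e) contributes 2
|[w]| = 3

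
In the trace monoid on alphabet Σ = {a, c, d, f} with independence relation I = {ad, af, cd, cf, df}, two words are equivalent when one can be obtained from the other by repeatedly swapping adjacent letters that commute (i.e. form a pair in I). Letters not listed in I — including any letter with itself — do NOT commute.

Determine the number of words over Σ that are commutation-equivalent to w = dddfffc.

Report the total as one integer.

140

0(d) covers ∅
1(d) covers 0:d
2(d) covers 1:d
3(f) covers ∅
4(f) covers 3:f
5(f) covers 4:f
6(c) covers ∅
floor of heap: 0:d, 3:f, 6:c
completions by unplaced set U, small U first (add the entries for U minus each lowest piece of U):
  |U|=1: {2}:1  {5}:1  {6}:1
  |U|=2: {1,2}:1  {2,5}:2  {2,6}:2  {4,5}:1  {5,6}:2
  |U|=3: {0,1,2}:1  {1,2,5}:3  {1,2,6}:3  {2,4,5}:3  {2,5,6}:6  {3,4,5}:1  {4,5,6}:3
  |U|=4: {0,1,2,5}:4  {0,1,2,6}:4  {1,2,4,5}:6  {1,2,5,6}:12  {2,3,4,5}:4  {2,4,5,6}:12  {3,4,5,6}:4
  |U|=5: {0,1,2,4,5}:10  {0,1,2,5,6}:20  {1,2,3,4,5}:10  {1,2,4,5,6}:30  {2,3,4,5,6}:20
  start at 0(d): 60
  start at 3(f): 60
  start at 6(c): 20
sum over floor = 140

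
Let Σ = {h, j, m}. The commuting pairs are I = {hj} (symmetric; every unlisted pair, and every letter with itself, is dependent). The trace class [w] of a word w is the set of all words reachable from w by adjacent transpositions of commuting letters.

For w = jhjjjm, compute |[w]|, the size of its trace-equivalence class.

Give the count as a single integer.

5

0(j) covers ∅
1(h) covers ∅
2(j) covers 0:j
3(j) covers 2:j
4(j) covers 3:j
5(m) covers 1:h, 4:j
floor of heap: 0:j, 1:h
completions by unplaced set U, small U first (add the entries for U minus each lowest piece of U):
  |U|=1: {5}:1
  |U|=2: {1,5}:1  {4,5}:1
  |U|=3: {1,4,5}:2  {3,4,5}:1
  |U|=4: {1,3,4,5}:3  {2,3,4,5}:1
  start at 0(j): 4
  start at 1(h): 1
sum over floor = 5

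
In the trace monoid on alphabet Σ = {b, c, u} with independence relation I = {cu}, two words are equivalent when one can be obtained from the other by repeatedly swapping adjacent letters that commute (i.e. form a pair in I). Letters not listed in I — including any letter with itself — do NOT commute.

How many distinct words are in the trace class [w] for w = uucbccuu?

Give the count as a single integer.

drop 0:u onto floor
drop 1:u onto {0:u}
drop 2:c onto floor
drop 3:b onto {1:u, 2:c}
drop 4:c onto {3:b}
drop 5:c onto {4:c}
drop 6:u onto {3:b}
drop 7:u onto {6:u}
ground layer = {0:u, 2:c}
drop-orders for the pieces not yet dropped (sum over which currently-grounded one goes next):
  1 to go: {5} 1  {7} 1
  2 to go: {4,5} 1  {5,7} 2  {6,7} 1
  3 to go: {4,5,7} 3  {5,6,7} 3
  4 to go: {4,5,6,7} 6
  5 to go: {3,4,5,6,7} 6
  6 to go: {1,3,4,5,6,7} 6  {2,3,4,5,6,7} 6
  if 0:u drops first: 12 orders
  if 2:c drops first: 6 orders
heap linearizations: 18

18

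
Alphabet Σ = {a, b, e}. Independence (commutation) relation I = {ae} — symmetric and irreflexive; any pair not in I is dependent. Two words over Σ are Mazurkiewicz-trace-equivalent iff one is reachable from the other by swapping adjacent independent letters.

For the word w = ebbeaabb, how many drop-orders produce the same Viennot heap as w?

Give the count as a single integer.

drop 0:e onto floor
drop 1:b onto {0:e}
drop 2:b onto {1:b}
drop 3:e onto {2:b}
drop 4:a onto {2:b}
drop 5:a onto {4:a}
drop 6:b onto {3:e, 5:a}
drop 7:b onto {6:b}
ground layer = {0:e}
drop-orders for the pieces not yet dropped (sum over which currently-grounded one goes next):
  1 to go: {7} 1
  2 to go: {6,7} 1
  3 to go: {3,6,7} 1  {5,6,7} 1
  4 to go: {3,5,6,7} 2  {4,5,6,7} 1
  5 to go: {3,4,5,6,7} 3
  6 to go: {2,3,4,5,6,7} 3
  if 0:e drops first: 3 orders

3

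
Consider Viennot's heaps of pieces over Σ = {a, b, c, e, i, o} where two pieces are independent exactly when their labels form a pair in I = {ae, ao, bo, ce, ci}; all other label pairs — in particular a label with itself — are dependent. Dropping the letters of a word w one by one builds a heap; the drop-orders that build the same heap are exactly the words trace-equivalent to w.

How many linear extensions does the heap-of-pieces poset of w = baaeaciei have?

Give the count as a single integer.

drop 0:b onto floor
drop 1:a onto {0:b}
drop 2:a onto {1:a}
drop 3:e onto {0:b}
drop 4:a onto {2:a}
drop 5:c onto {4:a}
drop 6:i onto {3:e, 4:a}
drop 7:e onto {6:i}
drop 8:i onto {7:e}
ground layer = {0:b}
drop-orders for the pieces not yet dropped (sum over which currently-grounded one goes next):
  1 to go: {5} 1  {8} 1
  2 to go: {5,8} 2  {7,8} 1
  3 to go: {5,7,8} 3  {6,7,8} 1
  4 to go: {3,6,7,8} 1  {5,6,7,8} 4
  5 to go: {3,5,6,7,8} 5  {4,5,6,7,8} 4
  6 to go: {2,4,5,6,7,8} 4  {3,4,5,6,7,8} 9
  7 to go: {1,2,4,5,6,7,8} 4  {2,3,4,5,6,7,8} 13
  if 0:b drops first: 17 orders

17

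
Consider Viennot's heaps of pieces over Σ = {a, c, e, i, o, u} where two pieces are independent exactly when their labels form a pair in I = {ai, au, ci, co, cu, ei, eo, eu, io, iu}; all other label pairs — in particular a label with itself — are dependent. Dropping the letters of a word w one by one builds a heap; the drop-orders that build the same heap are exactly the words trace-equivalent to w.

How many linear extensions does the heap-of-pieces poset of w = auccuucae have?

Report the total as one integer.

0(a) covers ∅
1(u) covers ∅
2(c) covers 0:a
3(c) covers 2:c
4(u) covers 1:u
5(u) covers 4:u
6(c) covers 3:c
7(a) covers 6:c
8(e) covers 7:a
floor of heap: 0:a, 1:u
completions by unplaced set U, small U first (add the entries for U minus each lowest piece of U):
  |U|=1: {5}:1  {8}:1
  |U|=2: {4,5}:1  {5,8}:2  {7,8}:1
  |U|=3: {1,4,5}:1  {4,5,8}:3  {5,7,8}:3  {6,7,8}:1
  |U|=4: {1,4,5,8}:4  {3,6,7,8}:1  {4,5,7,8}:6  {5,6,7,8}:4
  |U|=5: {1,4,5,7,8}:10  {2,3,6,7,8}:1  {3,5,6,7,8}:5  {4,5,6,7,8}:10
  |U|=6: {0,2,3,6,7,8}:1  {1,4,5,6,7,8}:20  {2,3,5,6,7,8}:6  {3,4,5,6,7,8}:15
  |U|=7: {0,2,3,5,6,7,8}:7  {1,3,4,5,6,7,8}:35  {2,3,4,5,6,7,8}:21
  start at 0(a): 56
  start at 1(u): 28
sum over floor = 84

84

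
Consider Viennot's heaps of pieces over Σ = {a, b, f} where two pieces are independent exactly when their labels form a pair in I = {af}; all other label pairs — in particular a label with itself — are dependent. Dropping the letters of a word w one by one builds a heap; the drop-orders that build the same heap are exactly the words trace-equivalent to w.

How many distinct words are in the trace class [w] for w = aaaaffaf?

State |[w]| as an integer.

drop 0:a onto floor
drop 1:a onto {0:a}
drop 2:a onto {1:a}
drop 3:a onto {2:a}
drop 4:f onto floor
drop 5:f onto {4:f}
drop 6:a onto {3:a}
drop 7:f onto {5:f}
ground layer = {0:a, 4:f}
drop-orders for the pieces not yet dropped (sum over which currently-grounded one goes next):
  1 to go: {6} 1  {7} 1
  2 to go: {3,6} 1  {5,7} 1  {6,7} 2
  3 to go: {2,3,6} 1  {3,6,7} 3  {4,5,7} 1  {5,6,7} 3
  4 to go: {1,2,3,6} 1  {2,3,6,7} 4  {3,5,6,7} 6  {4,5,6,7} 4
  5 to go: {0,1,2,3,6} 1  {1,2,3,6,7} 5  {2,3,5,6,7} 10  {3,4,5,6,7} 10
  6 to go: {0,1,2,3,6,7} 6  {1,2,3,5,6,7} 15  {2,3,4,5,6,7} 20
  if 0:a drops first: 35 orders
  if 4:f drops first: 21 orders
heap linearizations: 56

56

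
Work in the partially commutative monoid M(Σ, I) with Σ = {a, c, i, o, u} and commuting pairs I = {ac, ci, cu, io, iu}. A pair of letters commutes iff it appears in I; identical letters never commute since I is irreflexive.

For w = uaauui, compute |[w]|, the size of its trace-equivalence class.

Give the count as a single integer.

3

#0=u has no predecessor
#1=a depends on [0:u]
#2=a depends on [1:a]
#3=u depends on [2:a]
#4=u depends on [3:u]
#5=i depends on [2:a]
sources: [0:u]
N(rest) = Σ N(rest − s) over sources s of rest; N(one piece) = 1:
  size 1 → [4]=1  [5]=1
  size 2 → [3,4]=1  [4,5]=2
  size 3 → [3,4,5]=3
  size 4 → [2,3,4,5]=3
  first=0(u) contributes 3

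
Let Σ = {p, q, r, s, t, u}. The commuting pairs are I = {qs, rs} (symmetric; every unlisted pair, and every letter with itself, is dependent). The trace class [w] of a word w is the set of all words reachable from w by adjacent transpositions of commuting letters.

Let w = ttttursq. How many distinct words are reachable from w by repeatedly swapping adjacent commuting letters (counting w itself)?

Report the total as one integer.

3

drop 0:t onto floor
drop 1:t onto {0:t}
drop 2:t onto {1:t}
drop 3:t onto {2:t}
drop 4:u onto {3:t}
drop 5:r onto {4:u}
drop 6:s onto {4:u}
drop 7:q onto {5:r}
ground layer = {0:t}
drop-orders for the pieces not yet dropped (sum over which currently-grounded one goes next):
  1 to go: {6} 1  {7} 1
  2 to go: {5,7} 1  {6,7} 2
  3 to go: {5,6,7} 3
  4 to go: {4,5,6,7} 3
  5 to go: {3,4,5,6,7} 3
  6 to go: {2,3,4,5,6,7} 3
  if 0:t drops first: 3 orders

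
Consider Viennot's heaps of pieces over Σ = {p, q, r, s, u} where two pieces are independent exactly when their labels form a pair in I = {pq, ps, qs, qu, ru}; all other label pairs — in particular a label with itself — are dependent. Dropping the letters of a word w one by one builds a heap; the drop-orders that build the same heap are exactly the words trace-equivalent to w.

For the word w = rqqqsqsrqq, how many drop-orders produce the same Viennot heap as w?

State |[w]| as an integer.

piece 0:r — minimal
piece 1:q rests on {0:r}
piece 2:q rests on {1:q}
piece 3:q rests on {2:q}
piece 4:s rests on {0:r}
piece 5:q rests on {3:q}
piece 6:s rests on {4:s}
piece 7:r rests on {5:q, 6:s}
piece 8:q rests on {7:r}
piece 9:q rests on {8:q}
minimal pieces: {0:r}
ways to finish when only these pieces remain (= sum over removing one remaining piece with nothing left below it):
  1 left: {9}→1
  2 left: {8,9}→1
  3 left: {7,8,9}→1
  4 left: {5,7,8,9}→1  {6,7,8,9}→1
  5 left: {3,5,7,8,9}→1  {4,6,7,8,9}→1  {5,6,7,8,9}→2
  6 left: {2,3,5,7,8,9}→1  {3,5,6,7,8,9}→3  {4,5,6,7,8,9}→3
  7 left: {1,2,3,5,7,8,9}→1  {2,3,5,6,7,8,9}→4  {3,4,5,6,7,8,9}→6
  8 left: {1,2,3,5,6,7,8,9}→5  {2,3,4,5,6,7,8,9}→10
  placing 0:r first → 15 extensions

15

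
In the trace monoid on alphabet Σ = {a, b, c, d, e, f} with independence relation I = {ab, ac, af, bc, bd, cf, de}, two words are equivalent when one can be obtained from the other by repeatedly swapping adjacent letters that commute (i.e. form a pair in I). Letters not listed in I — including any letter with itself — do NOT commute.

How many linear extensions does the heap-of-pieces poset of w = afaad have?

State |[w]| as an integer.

4

0(a) covers ∅
1(f) covers ∅
2(a) covers 0:a
3(a) covers 2:a
4(d) covers 1:f, 3:a
floor of heap: 0:a, 1:f
completions by unplaced set U, small U first (add the entries for U minus each lowest piece of U):
  |U|=1: {4}:1
  |U|=2: {1,4}:1  {3,4}:1
  |U|=3: {1,3,4}:2  {2,3,4}:1
  start at 0(a): 3
  start at 1(f): 1
sum over floor = 4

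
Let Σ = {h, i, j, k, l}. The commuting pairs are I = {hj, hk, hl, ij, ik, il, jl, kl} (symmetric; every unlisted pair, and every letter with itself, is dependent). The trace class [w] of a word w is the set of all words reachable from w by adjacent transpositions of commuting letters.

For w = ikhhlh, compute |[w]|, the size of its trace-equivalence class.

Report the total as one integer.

30

piece 0:i — minimal
piece 1:k — minimal
piece 2:h rests on {0:i}
piece 3:h rests on {2:h}
piece 4:l — minimal
piece 5:h rests on {3:h}
minimal pieces: {0:i, 1:k, 4:l}
ways to finish when only these pieces remain (= sum over removing one remaining piece with nothing left below it):
  1 left: {1}→1  {4}→1  {5}→1
  2 left: {1,4}→2  {1,5}→2  {3,5}→1  {4,5}→2
  3 left: {1,3,5}→3  {1,4,5}→6  {2,3,5}→1  {3,4,5}→3
  4 left: {0,2,3,5}→1  {1,2,3,5}→4  {1,3,4,5}→12  {2,3,4,5}→4
  placing 0:i first → 20 extensions
  placing 1:k first → 5 extensions
  placing 4:l first → 5 extensions
total linear extensions = 30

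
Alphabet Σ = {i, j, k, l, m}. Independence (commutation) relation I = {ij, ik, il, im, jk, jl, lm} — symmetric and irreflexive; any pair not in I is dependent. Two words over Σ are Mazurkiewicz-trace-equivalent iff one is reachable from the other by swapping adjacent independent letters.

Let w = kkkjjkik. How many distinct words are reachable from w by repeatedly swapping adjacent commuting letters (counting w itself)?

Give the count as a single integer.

#0=k has no predecessor
#1=k depends on [0:k]
#2=k depends on [1:k]
#3=j has no predecessor
#4=j depends on [3:j]
#5=k depends on [2:k]
#6=i has no predecessor
#7=k depends on [5:k]
sources: [0:k, 3:j, 6:i]
N(rest) = Σ N(rest − s) over sources s of rest; N(one piece) = 1:
  size 1 → [4]=1  [6]=1  [7]=1
  size 2 → [3,4]=1  [4,6]=2  [4,7]=2  [5,7]=1  [6,7]=2
  size 3 → [2,5,7]=1  [3,4,6]=3  [3,4,7]=3  [4,5,7]=3  [4,6,7]=6  [5,6,7]=3
  size 4 → [1,2,5,7]=1  [2,4,5,7]=4  [2,5,6,7]=4  [3,4,5,7]=6  [3,4,6,7]=12  [4,5,6,7]=12
  size 5 → [0,1,2,5,7]=1  [1,2,4,5,7]=5  [1,2,5,6,7]=5  [2,3,4,5,7]=10  [2,4,5,6,7]=20  [3,4,5,6,7]=30
  size 6 → [0,1,2,4,5,7]=6  [0,1,2,5,6,7]=6  [1,2,3,4,5,7]=15  [1,2,4,5,6,7]=30  [2,3,4,5,6,7]=60
  first=0(k) contributes 105
  first=3(j) contributes 42
  first=6(i) contributes 21
|[w]| = 168

168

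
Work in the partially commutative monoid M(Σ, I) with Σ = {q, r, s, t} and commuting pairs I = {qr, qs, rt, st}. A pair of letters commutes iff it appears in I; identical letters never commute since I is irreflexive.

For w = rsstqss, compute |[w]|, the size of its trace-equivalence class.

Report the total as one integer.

21

drop 0:r onto floor
drop 1:s onto {0:r}
drop 2:s onto {1:s}
drop 3:t onto floor
drop 4:q onto {3:t}
drop 5:s onto {2:s}
drop 6:s onto {5:s}
ground layer = {0:r, 3:t}
drop-orders for the pieces not yet dropped (sum over which currently-grounded one goes next):
  1 to go: {4} 1  {6} 1
  2 to go: {3,4} 1  {4,6} 2  {5,6} 1
  3 to go: {2,5,6} 1  {3,4,6} 3  {4,5,6} 3
  4 to go: {1,2,5,6} 1  {2,4,5,6} 4  {3,4,5,6} 6
  5 to go: {0,1,2,5,6} 1  {1,2,4,5,6} 5  {2,3,4,5,6} 10
  if 0:r drops first: 15 orders
  if 3:t drops first: 6 orders
heap linearizations: 21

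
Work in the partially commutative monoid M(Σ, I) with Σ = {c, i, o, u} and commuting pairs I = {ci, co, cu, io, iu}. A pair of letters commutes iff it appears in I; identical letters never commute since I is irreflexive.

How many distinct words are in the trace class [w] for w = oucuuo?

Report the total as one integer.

6

0(o) covers ∅
1(u) covers 0:o
2(c) covers ∅
3(u) covers 1:u
4(u) covers 3:u
5(o) covers 4:u
floor of heap: 0:o, 2:c
completions by unplaced set U, small U first (add the entries for U minus each lowest piece of U):
  |U|=1: {2}:1  {5}:1
  |U|=2: {2,5}:2  {4,5}:1
  |U|=3: {2,4,5}:3  {3,4,5}:1
  |U|=4: {1,3,4,5}:1  {2,3,4,5}:4
  start at 0(o): 5
  start at 2(c): 1
sum over floor = 6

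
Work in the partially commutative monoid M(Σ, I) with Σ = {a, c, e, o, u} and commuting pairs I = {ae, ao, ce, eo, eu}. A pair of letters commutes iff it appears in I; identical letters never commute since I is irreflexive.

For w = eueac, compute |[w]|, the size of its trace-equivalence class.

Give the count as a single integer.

piece 0:e — minimal
piece 1:u — minimal
piece 2:e rests on {0:e}
piece 3:a rests on {1:u}
piece 4:c rests on {3:a}
minimal pieces: {0:e, 1:u}
ways to finish when only these pieces remain (= sum over removing one remaining piece with nothing left below it):
  1 left: {2}→1  {4}→1
  2 left: {0,2}→1  {2,4}→2  {3,4}→1
  3 left: {0,2,4}→3  {1,3,4}→1  {2,3,4}→3
  placing 0:e first → 4 extensions
  placing 1:u first → 6 extensions
total linear extensions = 10

10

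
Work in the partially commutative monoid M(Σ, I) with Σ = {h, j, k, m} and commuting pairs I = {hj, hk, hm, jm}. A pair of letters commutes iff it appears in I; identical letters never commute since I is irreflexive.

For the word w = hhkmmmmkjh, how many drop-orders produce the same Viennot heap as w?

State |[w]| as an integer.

120

drop 0:h onto floor
drop 1:h onto {0:h}
drop 2:k onto floor
drop 3:m onto {2:k}
drop 4:m onto {3:m}
drop 5:m onto {4:m}
drop 6:m onto {5:m}
drop 7:k onto {6:m}
drop 8:j onto {7:k}
drop 9:h onto {1:h}
ground layer = {0:h, 2:k}
drop-orders for the pieces not yet dropped (sum over which currently-grounded one goes next):
  1 to go: {8} 1  {9} 1
  2 to go: {1,9} 1  {7,8} 1  {8,9} 2
  3 to go: {0,1,9} 1  {1,8,9} 3  {6,7,8} 1  {7,8,9} 3
  4 to go: {0,1,8,9} 4  {1,7,8,9} 6  {5,6,7,8} 1  {6,7,8,9} 4
  5 to go: {0,1,7,8,9} 10  {1,6,7,8,9} 10  {4,5,6,7,8} 1  {5,6,7,8,9} 5
  6 to go: {0,1,6,7,8,9} 20  {1,5,6,7,8,9} 15  {3,4,5,6,7,8} 1  {4,5,6,7,8,9} 6
  7 to go: {0,1,5,6,7,8,9} 35  {1,4,5,6,7,8,9} 21  {2,3,4,5,6,7,8} 1  {3,4,5,6,7,8,9} 7
  8 to go: {0,1,4,5,6,7,8,9} 56  {1,3,4,5,6,7,8,9} 28  {2,3,4,5,6,7,8,9} 8
  if 0:h drops first: 36 orders
  if 2:k drops first: 84 orders
heap linearizations: 120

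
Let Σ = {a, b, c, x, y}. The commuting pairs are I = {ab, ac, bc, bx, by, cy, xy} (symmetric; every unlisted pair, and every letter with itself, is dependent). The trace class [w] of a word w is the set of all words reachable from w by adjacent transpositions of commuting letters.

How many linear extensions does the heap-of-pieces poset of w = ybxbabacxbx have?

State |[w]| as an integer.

2310

piece 0:y — minimal
piece 1:b — minimal
piece 2:x — minimal
piece 3:b rests on {1:b}
piece 4:a rests on {0:y, 2:x}
piece 5:b rests on {3:b}
piece 6:a rests on {4:a}
piece 7:c rests on {2:x}
piece 8:x rests on {6:a, 7:c}
piece 9:b rests on {5:b}
piece 10:x rests on {8:x}
minimal pieces: {0:y, 1:b, 2:x}
ways to finish when only these pieces remain (= sum over removing one remaining piece with nothing left below it):
  1 left: {9}→1  {10}→1
  2 left: {5,9}→1  {8,10}→1  {9,10}→2
  3 left: {3,5,9}→1  {5,9,10}→3  {6,8,10}→1  {7,8,10}→1  {8,9,10}→3
  4 left: {1,3,5,9}→1  {3,5,9,10}→4  {4,6,8,10}→1  {5,8,9,10}→6  {6,7,8,10}→2  {6,8,9,10}→4  {7,8,9,10}→4
  5 left: {0,4,6,8,10}→1  {1,3,5,9,10}→5  {3,5,8,9,10}→10  {4,6,7,8,10}→3  {4,6,8,9,10}→5  {5,6,8,9,10}→10  {5,7,8,9,10}→10  {6,7,8,9,10}→10
  6 left: {0,4,6,7,8,10}→4  {0,4,6,8,9,10}→6  {1,3,5,8,9,10}→15  {2,4,6,7,8,10}→3  {3,5,6,8,9,10}→20  {3,5,7,8,9,10}→20  {4,5,6,8,9,10}→15  {4,6,7,8,9,10}→18  {5,6,7,8,9,10}→30
  7 left: {0,2,4,6,7,8,10}→7  {0,4,5,6,8,9,10}→21  {0,4,6,7,8,9,10}→28  {1,3,5,6,8,9,10}→35  {1,3,5,7,8,9,10}→35  {2,4,6,7,8,9,10}→21  {3,4,5,6,8,9,10}→35  {3,5,6,7,8,9,10}→70  {4,5,6,7,8,9,10}→63
  8 left: {0,2,4,6,7,8,9,10}→56  {0,3,4,5,6,8,9,10}→56  {0,4,5,6,7,8,9,10}→112  {1,3,4,5,6,8,9,10}→70  {1,3,5,6,7,8,9,10}→140  {2,4,5,6,7,8,9,10}→84  {3,4,5,6,7,8,9,10}→168
  9 left: {0,1,3,4,5,6,8,9,10}→126  {0,2,4,5,6,7,8,9,10}→252  {0,3,4,5,6,7,8,9,10}→336  {1,3,4,5,6,7,8,9,10}→378  {2,3,4,5,6,7,8,9,10}→252
  placing 0:y first → 630 extensions
  placing 1:b first → 840 extensions
  placing 2:x first → 840 extensions
total linear extensions = 2310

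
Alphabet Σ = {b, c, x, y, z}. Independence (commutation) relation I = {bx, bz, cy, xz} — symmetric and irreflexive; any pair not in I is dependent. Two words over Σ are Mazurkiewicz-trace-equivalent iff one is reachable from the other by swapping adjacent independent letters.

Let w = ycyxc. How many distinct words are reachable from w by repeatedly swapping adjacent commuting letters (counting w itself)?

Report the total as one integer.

3

piece 0:y — minimal
piece 1:c — minimal
piece 2:y rests on {0:y}
piece 3:x rests on {1:c, 2:y}
piece 4:c rests on {3:x}
minimal pieces: {0:y, 1:c}
ways to finish when only these pieces remain (= sum over removing one remaining piece with nothing left below it):
  1 left: {4}→1
  2 left: {3,4}→1
  3 left: {1,3,4}→1  {2,3,4}→1
  placing 0:y first → 2 extensions
  placing 1:c first → 1 extensions
total linear extensions = 3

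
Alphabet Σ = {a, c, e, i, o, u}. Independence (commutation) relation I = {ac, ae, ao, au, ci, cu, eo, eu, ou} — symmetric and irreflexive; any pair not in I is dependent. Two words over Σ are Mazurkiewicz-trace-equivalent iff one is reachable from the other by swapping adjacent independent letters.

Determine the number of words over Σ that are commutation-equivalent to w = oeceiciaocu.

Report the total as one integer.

88

0(o) covers ∅
1(e) covers ∅
2(c) covers 0:o, 1:e
3(e) covers 2:c
4(i) covers 3:e
5(c) covers 3:e
6(i) covers 4:i
7(a) covers 6:i
8(o) covers 5:c, 6:i
9(c) covers 8:o
10(u) covers 6:i
floor of heap: 0:o, 1:e
completions by unplaced set U, small U first (add the entries for U minus each lowest piece of U):
  |U|=1: {7}:1  {9}:1  {10}:1
  |U|=2: {7,9}:2  {7,10}:2  {8,9}:1  {9,10}:2
  |U|=3: {5,8,9}:1  {7,8,9}:3  {7,9,10}:6  {8,9,10}:3
  |U|=4: {5,7,8,9}:4  {5,8,9,10}:4  {7,8,9,10}:12
  |U|=5: {5,7,8,9,10}:20  {6,7,8,9,10}:12
  |U|=6: {4,6,7,8,9,10}:12  {5,6,7,8,9,10}:32
  |U|=7: {4,5,6,7,8,9,10}:44
  |U|=8: {3,4,5,6,7,8,9,10}:44
  |U|=9: {2,3,4,5,6,7,8,9,10}:44
  start at 0(o): 44
  start at 1(e): 44
sum over floor = 88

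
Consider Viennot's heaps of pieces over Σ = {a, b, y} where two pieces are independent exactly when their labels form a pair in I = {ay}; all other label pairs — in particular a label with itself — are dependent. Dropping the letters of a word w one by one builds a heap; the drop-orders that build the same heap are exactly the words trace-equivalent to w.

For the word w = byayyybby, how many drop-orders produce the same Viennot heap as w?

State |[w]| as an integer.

piece 0:b — minimal
piece 1:y rests on {0:b}
piece 2:a rests on {0:b}
piece 3:y rests on {1:y}
piece 4:y rests on {3:y}
piece 5:y rests on {4:y}
piece 6:b rests on {2:a, 5:y}
piece 7:b rests on {6:b}
piece 8:y rests on {7:b}
minimal pieces: {0:b}
ways to finish when only these pieces remain (= sum over removing one remaining piece with nothing left below it):
  1 left: {8}→1
  2 left: {7,8}→1
  3 left: {6,7,8}→1
  4 left: {2,6,7,8}→1  {5,6,7,8}→1
  5 left: {2,5,6,7,8}→2  {4,5,6,7,8}→1
  6 left: {2,4,5,6,7,8}→3  {3,4,5,6,7,8}→1
  7 left: {1,3,4,5,6,7,8}→1  {2,3,4,5,6,7,8}→4
  placing 0:b first → 5 extensions

5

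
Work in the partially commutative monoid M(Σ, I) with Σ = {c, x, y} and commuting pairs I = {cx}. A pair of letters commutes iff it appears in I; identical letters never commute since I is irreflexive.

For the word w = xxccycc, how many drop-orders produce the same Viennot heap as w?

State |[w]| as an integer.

6

0(x) covers ∅
1(x) covers 0:x
2(c) covers ∅
3(c) covers 2:c
4(y) covers 1:x, 3:c
5(c) covers 4:y
6(c) covers 5:c
floor of heap: 0:x, 2:c
completions by unplaced set U, small U first (add the entries for U minus each lowest piece of U):
  |U|=1: {6}:1
  |U|=2: {5,6}:1
  |U|=3: {4,5,6}:1
  |U|=4: {1,4,5,6}:1  {3,4,5,6}:1
  |U|=5: {0,1,4,5,6}:1  {1,3,4,5,6}:2  {2,3,4,5,6}:1
  start at 0(x): 3
  start at 2(c): 3
sum over floor = 6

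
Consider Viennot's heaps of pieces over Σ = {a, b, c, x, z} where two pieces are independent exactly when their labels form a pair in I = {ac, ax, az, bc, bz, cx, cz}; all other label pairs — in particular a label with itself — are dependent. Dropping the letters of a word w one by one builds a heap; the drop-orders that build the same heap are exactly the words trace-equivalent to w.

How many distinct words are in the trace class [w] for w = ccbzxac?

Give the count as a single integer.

0(c) covers ∅
1(c) covers 0:c
2(b) covers ∅
3(z) covers ∅
4(x) covers 2:b, 3:z
5(a) covers 2:b
6(c) covers 1:c
floor of heap: 0:c, 2:b, 3:z
completions by unplaced set U, small U first (add the entries for U minus each lowest piece of U):
  |U|=1: {4}:1  {5}:1  {6}:1
  |U|=2: {1,6}:1  {3,4}:1  {4,5}:2  {4,6}:2  {5,6}:2
  |U|=3: {0,1,6}:1  {1,4,6}:3  {1,5,6}:3  {2,4,5}:2  {3,4,5}:3  {3,4,6}:3  {4,5,6}:6
  |U|=4: {0,1,4,6}:4  {0,1,5,6}:4  {1,3,4,6}:6  {1,4,5,6}:12  {2,3,4,5}:5  {2,4,5,6}:8  {3,4,5,6}:12
  |U|=5: {0,1,3,4,6}:10  {0,1,4,5,6}:20  {1,2,4,5,6}:20  {1,3,4,5,6}:30  {2,3,4,5,6}:25
  start at 0(c): 75
  start at 2(b): 60
  start at 3(z): 40
sum over floor = 175

175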